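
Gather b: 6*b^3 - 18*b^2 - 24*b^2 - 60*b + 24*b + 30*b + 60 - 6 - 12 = 6*b^3 - 42*b^2 - 6*b + 42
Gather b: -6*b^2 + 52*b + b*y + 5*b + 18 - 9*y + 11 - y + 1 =-6*b^2 + b*(y + 57) - 10*y + 30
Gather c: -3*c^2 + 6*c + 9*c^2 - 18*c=6*c^2 - 12*c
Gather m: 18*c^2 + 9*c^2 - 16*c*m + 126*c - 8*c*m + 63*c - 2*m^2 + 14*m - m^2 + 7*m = 27*c^2 + 189*c - 3*m^2 + m*(21 - 24*c)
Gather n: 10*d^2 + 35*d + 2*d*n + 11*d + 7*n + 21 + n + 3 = 10*d^2 + 46*d + n*(2*d + 8) + 24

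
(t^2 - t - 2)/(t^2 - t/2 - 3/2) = 2*(t - 2)/(2*t - 3)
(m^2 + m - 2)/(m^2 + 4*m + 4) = (m - 1)/(m + 2)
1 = 1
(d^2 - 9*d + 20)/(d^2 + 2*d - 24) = (d - 5)/(d + 6)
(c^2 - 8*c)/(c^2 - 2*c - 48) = c/(c + 6)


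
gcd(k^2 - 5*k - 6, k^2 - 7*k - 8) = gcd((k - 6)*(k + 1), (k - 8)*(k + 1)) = k + 1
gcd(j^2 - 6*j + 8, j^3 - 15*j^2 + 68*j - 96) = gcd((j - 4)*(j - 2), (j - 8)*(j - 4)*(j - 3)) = j - 4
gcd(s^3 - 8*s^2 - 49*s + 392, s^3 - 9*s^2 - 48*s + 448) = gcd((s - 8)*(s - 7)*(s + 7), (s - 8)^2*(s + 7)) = s^2 - s - 56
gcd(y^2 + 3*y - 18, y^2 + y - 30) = y + 6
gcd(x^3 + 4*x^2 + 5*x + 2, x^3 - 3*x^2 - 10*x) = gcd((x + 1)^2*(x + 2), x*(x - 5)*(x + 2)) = x + 2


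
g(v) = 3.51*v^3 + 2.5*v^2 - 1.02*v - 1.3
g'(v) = 10.53*v^2 + 5.0*v - 1.02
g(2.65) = 78.87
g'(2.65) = 86.18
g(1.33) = 10.02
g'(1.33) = 24.26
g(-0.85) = -0.78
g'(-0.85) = 2.34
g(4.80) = 439.58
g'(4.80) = 265.59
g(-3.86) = -161.98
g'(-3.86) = 136.57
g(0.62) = -0.13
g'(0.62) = 6.13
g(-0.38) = -0.74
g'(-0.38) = -1.40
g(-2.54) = -40.10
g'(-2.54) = 54.22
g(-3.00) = -70.51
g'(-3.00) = 78.75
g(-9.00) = -2348.41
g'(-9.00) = 806.91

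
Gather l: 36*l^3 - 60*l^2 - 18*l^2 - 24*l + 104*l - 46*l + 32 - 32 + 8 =36*l^3 - 78*l^2 + 34*l + 8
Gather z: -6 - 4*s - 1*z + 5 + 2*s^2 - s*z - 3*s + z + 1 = 2*s^2 - s*z - 7*s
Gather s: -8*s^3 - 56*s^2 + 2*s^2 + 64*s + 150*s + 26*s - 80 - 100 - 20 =-8*s^3 - 54*s^2 + 240*s - 200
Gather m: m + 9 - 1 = m + 8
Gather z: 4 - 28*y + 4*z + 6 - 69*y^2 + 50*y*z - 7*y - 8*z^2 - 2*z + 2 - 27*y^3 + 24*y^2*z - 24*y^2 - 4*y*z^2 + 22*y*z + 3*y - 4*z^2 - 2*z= -27*y^3 - 93*y^2 - 32*y + z^2*(-4*y - 12) + z*(24*y^2 + 72*y) + 12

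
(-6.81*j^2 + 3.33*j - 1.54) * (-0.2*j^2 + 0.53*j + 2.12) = 1.362*j^4 - 4.2753*j^3 - 12.3643*j^2 + 6.2434*j - 3.2648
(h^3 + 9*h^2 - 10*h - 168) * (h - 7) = h^4 + 2*h^3 - 73*h^2 - 98*h + 1176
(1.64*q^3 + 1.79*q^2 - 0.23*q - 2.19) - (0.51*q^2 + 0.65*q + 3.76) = 1.64*q^3 + 1.28*q^2 - 0.88*q - 5.95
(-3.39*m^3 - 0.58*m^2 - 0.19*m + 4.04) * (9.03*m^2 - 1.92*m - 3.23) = -30.6117*m^5 + 1.2714*m^4 + 10.3476*m^3 + 38.7194*m^2 - 7.1431*m - 13.0492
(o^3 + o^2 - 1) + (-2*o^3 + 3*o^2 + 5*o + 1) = -o^3 + 4*o^2 + 5*o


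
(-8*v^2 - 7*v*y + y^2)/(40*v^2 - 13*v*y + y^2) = (v + y)/(-5*v + y)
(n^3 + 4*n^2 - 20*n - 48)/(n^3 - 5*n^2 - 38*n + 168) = (n + 2)/(n - 7)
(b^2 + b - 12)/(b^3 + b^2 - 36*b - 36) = (b^2 + b - 12)/(b^3 + b^2 - 36*b - 36)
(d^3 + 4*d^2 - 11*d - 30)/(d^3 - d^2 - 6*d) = (d + 5)/d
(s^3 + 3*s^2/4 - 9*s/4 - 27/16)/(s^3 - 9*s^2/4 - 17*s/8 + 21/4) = (8*s^2 - 6*s - 9)/(2*(4*s^2 - 15*s + 14))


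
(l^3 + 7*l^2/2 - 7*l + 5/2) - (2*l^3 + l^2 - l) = -l^3 + 5*l^2/2 - 6*l + 5/2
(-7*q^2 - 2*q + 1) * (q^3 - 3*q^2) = -7*q^5 + 19*q^4 + 7*q^3 - 3*q^2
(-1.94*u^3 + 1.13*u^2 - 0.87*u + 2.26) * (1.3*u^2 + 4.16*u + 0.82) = -2.522*u^5 - 6.6014*u^4 + 1.979*u^3 + 0.245399999999999*u^2 + 8.6882*u + 1.8532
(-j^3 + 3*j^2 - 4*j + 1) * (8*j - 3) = -8*j^4 + 27*j^3 - 41*j^2 + 20*j - 3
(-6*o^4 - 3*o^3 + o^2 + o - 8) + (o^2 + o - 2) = -6*o^4 - 3*o^3 + 2*o^2 + 2*o - 10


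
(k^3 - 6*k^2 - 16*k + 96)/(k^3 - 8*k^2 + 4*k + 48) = (k + 4)/(k + 2)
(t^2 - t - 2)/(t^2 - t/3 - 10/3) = 3*(t + 1)/(3*t + 5)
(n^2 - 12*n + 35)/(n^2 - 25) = (n - 7)/(n + 5)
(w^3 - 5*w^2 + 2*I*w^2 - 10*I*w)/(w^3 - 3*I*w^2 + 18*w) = (w^2 + w*(-5 + 2*I) - 10*I)/(w^2 - 3*I*w + 18)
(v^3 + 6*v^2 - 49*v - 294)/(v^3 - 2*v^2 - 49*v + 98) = (v + 6)/(v - 2)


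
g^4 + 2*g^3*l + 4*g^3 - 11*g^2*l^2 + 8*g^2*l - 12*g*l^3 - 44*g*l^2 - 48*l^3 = (g + 4)*(g - 3*l)*(g + l)*(g + 4*l)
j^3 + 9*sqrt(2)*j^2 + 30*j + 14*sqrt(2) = (j + sqrt(2))^2*(j + 7*sqrt(2))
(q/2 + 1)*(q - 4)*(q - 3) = q^3/2 - 5*q^2/2 - q + 12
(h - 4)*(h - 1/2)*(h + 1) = h^3 - 7*h^2/2 - 5*h/2 + 2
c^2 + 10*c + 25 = (c + 5)^2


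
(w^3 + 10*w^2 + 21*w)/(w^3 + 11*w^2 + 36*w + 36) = w*(w + 7)/(w^2 + 8*w + 12)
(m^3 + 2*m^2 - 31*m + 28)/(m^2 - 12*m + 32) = (m^2 + 6*m - 7)/(m - 8)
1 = 1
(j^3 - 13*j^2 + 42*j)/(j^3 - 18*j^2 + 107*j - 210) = j/(j - 5)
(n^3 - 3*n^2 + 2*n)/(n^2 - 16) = n*(n^2 - 3*n + 2)/(n^2 - 16)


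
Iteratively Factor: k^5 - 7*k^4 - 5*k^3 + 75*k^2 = (k - 5)*(k^4 - 2*k^3 - 15*k^2) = (k - 5)*(k + 3)*(k^3 - 5*k^2) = (k - 5)^2*(k + 3)*(k^2) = k*(k - 5)^2*(k + 3)*(k)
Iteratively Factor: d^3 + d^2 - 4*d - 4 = (d + 1)*(d^2 - 4) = (d - 2)*(d + 1)*(d + 2)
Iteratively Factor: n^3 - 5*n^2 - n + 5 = (n + 1)*(n^2 - 6*n + 5) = (n - 1)*(n + 1)*(n - 5)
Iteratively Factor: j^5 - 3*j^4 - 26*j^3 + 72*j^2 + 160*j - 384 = (j + 4)*(j^4 - 7*j^3 + 2*j^2 + 64*j - 96) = (j + 3)*(j + 4)*(j^3 - 10*j^2 + 32*j - 32) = (j - 2)*(j + 3)*(j + 4)*(j^2 - 8*j + 16) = (j - 4)*(j - 2)*(j + 3)*(j + 4)*(j - 4)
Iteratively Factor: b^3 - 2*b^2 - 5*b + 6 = (b - 3)*(b^2 + b - 2) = (b - 3)*(b + 2)*(b - 1)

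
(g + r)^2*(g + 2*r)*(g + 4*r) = g^4 + 8*g^3*r + 21*g^2*r^2 + 22*g*r^3 + 8*r^4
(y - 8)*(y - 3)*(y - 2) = y^3 - 13*y^2 + 46*y - 48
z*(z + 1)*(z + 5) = z^3 + 6*z^2 + 5*z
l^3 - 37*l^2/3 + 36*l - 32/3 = (l - 8)*(l - 4)*(l - 1/3)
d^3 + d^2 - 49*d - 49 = (d - 7)*(d + 1)*(d + 7)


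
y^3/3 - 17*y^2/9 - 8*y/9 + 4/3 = (y/3 + 1/3)*(y - 6)*(y - 2/3)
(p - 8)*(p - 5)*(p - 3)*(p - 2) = p^4 - 18*p^3 + 111*p^2 - 278*p + 240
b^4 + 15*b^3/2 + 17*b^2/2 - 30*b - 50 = (b - 2)*(b + 2)*(b + 5/2)*(b + 5)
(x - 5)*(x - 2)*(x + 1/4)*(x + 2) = x^4 - 19*x^3/4 - 21*x^2/4 + 19*x + 5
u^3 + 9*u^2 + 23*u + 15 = (u + 1)*(u + 3)*(u + 5)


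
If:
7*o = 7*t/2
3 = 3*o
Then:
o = 1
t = 2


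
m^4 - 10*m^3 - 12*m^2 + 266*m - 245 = (m - 7)^2*(m - 1)*(m + 5)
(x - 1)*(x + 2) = x^2 + x - 2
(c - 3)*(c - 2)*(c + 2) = c^3 - 3*c^2 - 4*c + 12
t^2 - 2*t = t*(t - 2)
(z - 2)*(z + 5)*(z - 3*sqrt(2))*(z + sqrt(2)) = z^4 - 2*sqrt(2)*z^3 + 3*z^3 - 16*z^2 - 6*sqrt(2)*z^2 - 18*z + 20*sqrt(2)*z + 60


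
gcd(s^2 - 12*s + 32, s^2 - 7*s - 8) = s - 8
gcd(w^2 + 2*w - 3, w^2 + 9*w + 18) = w + 3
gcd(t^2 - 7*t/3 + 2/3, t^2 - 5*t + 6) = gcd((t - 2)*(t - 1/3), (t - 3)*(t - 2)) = t - 2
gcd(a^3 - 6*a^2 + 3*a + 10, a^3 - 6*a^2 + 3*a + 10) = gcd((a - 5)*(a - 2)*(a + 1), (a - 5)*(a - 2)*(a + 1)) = a^3 - 6*a^2 + 3*a + 10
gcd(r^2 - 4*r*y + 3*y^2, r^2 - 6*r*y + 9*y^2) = -r + 3*y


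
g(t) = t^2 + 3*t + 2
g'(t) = 2*t + 3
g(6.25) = 59.81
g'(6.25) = 15.50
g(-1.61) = -0.24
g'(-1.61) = -0.22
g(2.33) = 14.42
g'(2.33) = 7.66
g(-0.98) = 0.02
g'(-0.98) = 1.04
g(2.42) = 15.12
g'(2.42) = 7.84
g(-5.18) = 13.29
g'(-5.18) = -7.36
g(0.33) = 3.10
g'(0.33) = 3.66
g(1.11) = 6.56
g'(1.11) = 5.22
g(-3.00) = 2.00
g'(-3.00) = -3.00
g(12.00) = 182.00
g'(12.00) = 27.00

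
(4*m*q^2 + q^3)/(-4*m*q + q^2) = q*(4*m + q)/(-4*m + q)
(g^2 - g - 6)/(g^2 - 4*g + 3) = (g + 2)/(g - 1)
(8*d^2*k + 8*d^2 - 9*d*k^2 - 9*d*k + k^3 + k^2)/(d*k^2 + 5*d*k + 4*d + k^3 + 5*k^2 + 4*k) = (8*d^2 - 9*d*k + k^2)/(d*k + 4*d + k^2 + 4*k)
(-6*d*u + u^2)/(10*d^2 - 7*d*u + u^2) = u*(-6*d + u)/(10*d^2 - 7*d*u + u^2)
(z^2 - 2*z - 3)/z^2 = 1 - 2/z - 3/z^2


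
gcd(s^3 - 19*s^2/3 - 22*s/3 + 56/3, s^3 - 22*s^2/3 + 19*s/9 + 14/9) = s - 7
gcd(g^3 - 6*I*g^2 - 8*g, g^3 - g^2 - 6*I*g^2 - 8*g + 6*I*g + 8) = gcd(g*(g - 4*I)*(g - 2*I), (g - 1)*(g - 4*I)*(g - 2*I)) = g^2 - 6*I*g - 8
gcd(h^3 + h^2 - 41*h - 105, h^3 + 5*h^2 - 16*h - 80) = h + 5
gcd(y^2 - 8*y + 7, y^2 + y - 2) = y - 1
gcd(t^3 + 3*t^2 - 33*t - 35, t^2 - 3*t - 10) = t - 5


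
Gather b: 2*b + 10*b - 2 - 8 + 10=12*b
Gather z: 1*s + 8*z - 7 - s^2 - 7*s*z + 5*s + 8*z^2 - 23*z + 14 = -s^2 + 6*s + 8*z^2 + z*(-7*s - 15) + 7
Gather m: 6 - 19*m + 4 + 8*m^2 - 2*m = 8*m^2 - 21*m + 10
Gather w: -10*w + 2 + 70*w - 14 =60*w - 12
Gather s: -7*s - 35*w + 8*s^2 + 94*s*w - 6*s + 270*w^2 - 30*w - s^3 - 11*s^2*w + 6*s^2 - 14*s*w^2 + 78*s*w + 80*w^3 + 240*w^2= -s^3 + s^2*(14 - 11*w) + s*(-14*w^2 + 172*w - 13) + 80*w^3 + 510*w^2 - 65*w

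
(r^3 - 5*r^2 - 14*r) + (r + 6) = r^3 - 5*r^2 - 13*r + 6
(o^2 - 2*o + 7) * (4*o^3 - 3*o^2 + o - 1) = 4*o^5 - 11*o^4 + 35*o^3 - 24*o^2 + 9*o - 7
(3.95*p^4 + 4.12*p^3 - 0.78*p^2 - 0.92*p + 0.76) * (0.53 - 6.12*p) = -24.174*p^5 - 23.1209*p^4 + 6.9572*p^3 + 5.217*p^2 - 5.1388*p + 0.4028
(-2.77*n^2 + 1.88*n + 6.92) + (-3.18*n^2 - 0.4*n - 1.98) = -5.95*n^2 + 1.48*n + 4.94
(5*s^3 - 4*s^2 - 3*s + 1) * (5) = 25*s^3 - 20*s^2 - 15*s + 5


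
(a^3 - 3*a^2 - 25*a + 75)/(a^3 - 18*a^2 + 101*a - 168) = (a^2 - 25)/(a^2 - 15*a + 56)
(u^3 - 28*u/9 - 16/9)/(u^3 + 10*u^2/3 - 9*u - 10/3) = (9*u^2 + 18*u + 8)/(3*(3*u^2 + 16*u + 5))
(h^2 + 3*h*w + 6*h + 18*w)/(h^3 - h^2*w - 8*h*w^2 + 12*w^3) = (h + 6)/(h^2 - 4*h*w + 4*w^2)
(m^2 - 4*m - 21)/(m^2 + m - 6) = (m - 7)/(m - 2)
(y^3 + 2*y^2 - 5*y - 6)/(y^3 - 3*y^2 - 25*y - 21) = (y - 2)/(y - 7)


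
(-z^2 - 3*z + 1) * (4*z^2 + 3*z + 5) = -4*z^4 - 15*z^3 - 10*z^2 - 12*z + 5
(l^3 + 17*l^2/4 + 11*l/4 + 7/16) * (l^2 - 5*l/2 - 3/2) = l^5 + 7*l^4/4 - 75*l^3/8 - 205*l^2/16 - 167*l/32 - 21/32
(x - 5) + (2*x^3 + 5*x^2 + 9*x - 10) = 2*x^3 + 5*x^2 + 10*x - 15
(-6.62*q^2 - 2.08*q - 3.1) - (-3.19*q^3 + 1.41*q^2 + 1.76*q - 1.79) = 3.19*q^3 - 8.03*q^2 - 3.84*q - 1.31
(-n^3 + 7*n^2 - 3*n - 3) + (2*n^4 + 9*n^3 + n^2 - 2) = 2*n^4 + 8*n^3 + 8*n^2 - 3*n - 5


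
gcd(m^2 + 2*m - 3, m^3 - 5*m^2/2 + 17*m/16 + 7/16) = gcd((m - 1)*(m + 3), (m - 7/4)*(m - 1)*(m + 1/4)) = m - 1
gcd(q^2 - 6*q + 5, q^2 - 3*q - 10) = q - 5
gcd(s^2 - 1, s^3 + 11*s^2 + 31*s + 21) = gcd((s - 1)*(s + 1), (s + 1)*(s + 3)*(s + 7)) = s + 1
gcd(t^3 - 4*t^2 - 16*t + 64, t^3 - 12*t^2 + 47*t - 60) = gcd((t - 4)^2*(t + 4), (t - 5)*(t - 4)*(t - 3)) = t - 4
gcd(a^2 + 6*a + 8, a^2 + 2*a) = a + 2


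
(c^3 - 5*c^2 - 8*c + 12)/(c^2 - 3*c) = (c^3 - 5*c^2 - 8*c + 12)/(c*(c - 3))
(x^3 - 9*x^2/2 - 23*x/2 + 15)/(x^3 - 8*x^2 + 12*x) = (2*x^2 + 3*x - 5)/(2*x*(x - 2))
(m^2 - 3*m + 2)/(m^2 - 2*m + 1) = (m - 2)/(m - 1)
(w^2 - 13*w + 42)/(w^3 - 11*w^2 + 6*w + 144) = (w - 7)/(w^2 - 5*w - 24)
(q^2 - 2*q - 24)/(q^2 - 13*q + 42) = (q + 4)/(q - 7)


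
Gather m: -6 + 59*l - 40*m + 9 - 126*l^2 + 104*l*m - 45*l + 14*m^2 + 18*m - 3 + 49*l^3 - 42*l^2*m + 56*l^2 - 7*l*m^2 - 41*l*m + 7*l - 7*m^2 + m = 49*l^3 - 70*l^2 + 21*l + m^2*(7 - 7*l) + m*(-42*l^2 + 63*l - 21)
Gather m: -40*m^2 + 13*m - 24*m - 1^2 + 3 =-40*m^2 - 11*m + 2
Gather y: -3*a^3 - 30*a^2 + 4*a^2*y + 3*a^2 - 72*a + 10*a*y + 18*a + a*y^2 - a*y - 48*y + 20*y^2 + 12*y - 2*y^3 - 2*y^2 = -3*a^3 - 27*a^2 - 54*a - 2*y^3 + y^2*(a + 18) + y*(4*a^2 + 9*a - 36)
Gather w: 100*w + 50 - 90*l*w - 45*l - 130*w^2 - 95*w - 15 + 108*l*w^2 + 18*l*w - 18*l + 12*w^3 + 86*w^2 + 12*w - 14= -63*l + 12*w^3 + w^2*(108*l - 44) + w*(17 - 72*l) + 21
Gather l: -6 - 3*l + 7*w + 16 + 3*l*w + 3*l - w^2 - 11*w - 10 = 3*l*w - w^2 - 4*w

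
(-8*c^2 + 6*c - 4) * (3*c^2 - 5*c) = -24*c^4 + 58*c^3 - 42*c^2 + 20*c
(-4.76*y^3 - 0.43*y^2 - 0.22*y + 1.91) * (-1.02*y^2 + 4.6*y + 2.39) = 4.8552*y^5 - 21.4574*y^4 - 13.13*y^3 - 3.9879*y^2 + 8.2602*y + 4.5649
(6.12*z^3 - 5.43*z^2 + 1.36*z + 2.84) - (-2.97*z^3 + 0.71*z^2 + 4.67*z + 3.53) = 9.09*z^3 - 6.14*z^2 - 3.31*z - 0.69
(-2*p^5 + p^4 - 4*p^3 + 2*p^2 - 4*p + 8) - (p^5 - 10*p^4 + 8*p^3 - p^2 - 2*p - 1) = -3*p^5 + 11*p^4 - 12*p^3 + 3*p^2 - 2*p + 9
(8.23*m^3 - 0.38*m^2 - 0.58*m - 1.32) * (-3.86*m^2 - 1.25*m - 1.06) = -31.7678*m^5 - 8.8207*m^4 - 6.01*m^3 + 6.223*m^2 + 2.2648*m + 1.3992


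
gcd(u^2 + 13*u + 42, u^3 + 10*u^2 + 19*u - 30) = u + 6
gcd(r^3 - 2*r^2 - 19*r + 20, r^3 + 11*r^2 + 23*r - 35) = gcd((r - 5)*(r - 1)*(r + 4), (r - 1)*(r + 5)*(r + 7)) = r - 1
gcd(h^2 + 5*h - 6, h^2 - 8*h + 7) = h - 1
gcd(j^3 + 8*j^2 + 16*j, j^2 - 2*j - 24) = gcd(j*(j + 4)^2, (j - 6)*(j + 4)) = j + 4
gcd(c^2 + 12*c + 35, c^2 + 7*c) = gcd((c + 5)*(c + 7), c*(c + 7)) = c + 7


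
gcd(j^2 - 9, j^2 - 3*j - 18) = j + 3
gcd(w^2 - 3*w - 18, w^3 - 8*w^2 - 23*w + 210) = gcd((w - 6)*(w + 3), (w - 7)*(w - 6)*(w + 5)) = w - 6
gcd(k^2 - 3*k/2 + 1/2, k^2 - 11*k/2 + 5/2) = k - 1/2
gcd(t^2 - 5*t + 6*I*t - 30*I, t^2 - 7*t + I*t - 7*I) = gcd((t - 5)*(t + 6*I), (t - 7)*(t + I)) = 1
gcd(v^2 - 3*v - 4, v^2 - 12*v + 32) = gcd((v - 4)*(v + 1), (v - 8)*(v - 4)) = v - 4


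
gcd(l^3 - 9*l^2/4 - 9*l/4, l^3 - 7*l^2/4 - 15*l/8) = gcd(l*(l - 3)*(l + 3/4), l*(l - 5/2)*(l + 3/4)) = l^2 + 3*l/4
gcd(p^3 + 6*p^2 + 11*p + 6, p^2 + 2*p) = p + 2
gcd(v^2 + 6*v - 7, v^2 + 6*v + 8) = 1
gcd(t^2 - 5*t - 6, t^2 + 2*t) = 1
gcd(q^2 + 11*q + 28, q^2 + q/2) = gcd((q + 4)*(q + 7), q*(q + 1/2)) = 1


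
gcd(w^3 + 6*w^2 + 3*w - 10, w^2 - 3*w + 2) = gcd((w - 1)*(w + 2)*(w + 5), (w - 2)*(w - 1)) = w - 1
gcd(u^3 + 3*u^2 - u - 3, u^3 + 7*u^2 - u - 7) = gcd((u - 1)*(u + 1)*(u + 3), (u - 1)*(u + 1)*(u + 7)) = u^2 - 1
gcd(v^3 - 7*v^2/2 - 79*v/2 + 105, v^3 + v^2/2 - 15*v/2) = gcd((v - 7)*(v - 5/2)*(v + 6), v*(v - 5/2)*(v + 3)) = v - 5/2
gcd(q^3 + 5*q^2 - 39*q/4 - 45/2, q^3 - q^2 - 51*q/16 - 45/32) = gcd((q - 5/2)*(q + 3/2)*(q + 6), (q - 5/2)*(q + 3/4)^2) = q - 5/2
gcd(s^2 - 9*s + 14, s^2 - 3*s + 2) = s - 2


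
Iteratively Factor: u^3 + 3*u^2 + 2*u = (u)*(u^2 + 3*u + 2) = u*(u + 1)*(u + 2)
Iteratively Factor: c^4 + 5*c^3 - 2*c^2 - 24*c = (c + 3)*(c^3 + 2*c^2 - 8*c) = (c - 2)*(c + 3)*(c^2 + 4*c) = c*(c - 2)*(c + 3)*(c + 4)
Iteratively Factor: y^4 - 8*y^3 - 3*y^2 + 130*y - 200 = (y - 2)*(y^3 - 6*y^2 - 15*y + 100) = (y - 5)*(y - 2)*(y^2 - y - 20) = (y - 5)*(y - 2)*(y + 4)*(y - 5)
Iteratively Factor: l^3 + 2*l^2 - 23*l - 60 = (l + 3)*(l^2 - l - 20) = (l + 3)*(l + 4)*(l - 5)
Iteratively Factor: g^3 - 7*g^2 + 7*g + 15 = (g - 3)*(g^2 - 4*g - 5) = (g - 3)*(g + 1)*(g - 5)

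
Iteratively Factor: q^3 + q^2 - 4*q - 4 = (q - 2)*(q^2 + 3*q + 2) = (q - 2)*(q + 1)*(q + 2)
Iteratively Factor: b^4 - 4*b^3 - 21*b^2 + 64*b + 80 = (b - 4)*(b^3 - 21*b - 20) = (b - 4)*(b + 4)*(b^2 - 4*b - 5) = (b - 4)*(b + 1)*(b + 4)*(b - 5)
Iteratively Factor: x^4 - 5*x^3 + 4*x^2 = (x - 4)*(x^3 - x^2) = x*(x - 4)*(x^2 - x) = x^2*(x - 4)*(x - 1)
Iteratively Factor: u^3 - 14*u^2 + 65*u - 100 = (u - 5)*(u^2 - 9*u + 20) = (u - 5)^2*(u - 4)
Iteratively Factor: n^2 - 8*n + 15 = (n - 5)*(n - 3)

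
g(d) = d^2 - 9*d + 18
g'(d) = 2*d - 9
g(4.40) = -2.24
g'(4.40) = -0.20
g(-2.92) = 52.81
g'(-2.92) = -14.84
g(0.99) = 10.07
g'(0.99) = -7.02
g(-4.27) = 74.66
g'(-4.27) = -17.54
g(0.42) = 14.40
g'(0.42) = -8.16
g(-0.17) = 19.56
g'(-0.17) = -9.34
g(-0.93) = 27.23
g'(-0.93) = -10.86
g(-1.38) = 32.32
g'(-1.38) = -11.76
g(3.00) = 0.00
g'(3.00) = -3.00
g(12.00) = 54.00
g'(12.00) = 15.00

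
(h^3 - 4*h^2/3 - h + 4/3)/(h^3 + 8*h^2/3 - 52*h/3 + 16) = (h^2 - 1)/(h^2 + 4*h - 12)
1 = 1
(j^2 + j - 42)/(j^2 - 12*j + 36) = (j + 7)/(j - 6)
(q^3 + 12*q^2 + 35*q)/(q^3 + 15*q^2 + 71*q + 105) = q/(q + 3)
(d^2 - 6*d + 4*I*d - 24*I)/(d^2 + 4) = (d^2 + d*(-6 + 4*I) - 24*I)/(d^2 + 4)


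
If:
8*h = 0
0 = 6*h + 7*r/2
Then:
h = 0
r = 0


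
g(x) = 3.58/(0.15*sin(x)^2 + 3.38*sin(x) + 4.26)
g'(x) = 3.58*(-0.3*sin(x)*cos(x) - 3.38*cos(x))/(0.15*sin(x)^2 + 3.38*sin(x) + 4.26)^2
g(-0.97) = 2.27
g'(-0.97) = -2.56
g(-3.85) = 0.55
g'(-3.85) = 0.23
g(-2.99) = 0.95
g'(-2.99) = 0.84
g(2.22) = 0.51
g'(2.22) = 0.16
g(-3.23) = 0.79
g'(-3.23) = 0.58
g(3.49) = 1.15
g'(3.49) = 1.13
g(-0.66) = 1.60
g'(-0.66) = -1.79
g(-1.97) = 2.81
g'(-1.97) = 2.66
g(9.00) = 0.63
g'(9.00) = 0.35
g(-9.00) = 1.24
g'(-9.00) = 1.27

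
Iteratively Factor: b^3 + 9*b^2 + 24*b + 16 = (b + 4)*(b^2 + 5*b + 4) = (b + 4)^2*(b + 1)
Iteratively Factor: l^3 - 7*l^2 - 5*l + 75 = (l - 5)*(l^2 - 2*l - 15) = (l - 5)^2*(l + 3)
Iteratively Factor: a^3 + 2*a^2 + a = (a + 1)*(a^2 + a) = a*(a + 1)*(a + 1)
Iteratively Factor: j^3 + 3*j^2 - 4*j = (j + 4)*(j^2 - j) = (j - 1)*(j + 4)*(j)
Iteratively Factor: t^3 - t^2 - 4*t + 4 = (t - 2)*(t^2 + t - 2) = (t - 2)*(t - 1)*(t + 2)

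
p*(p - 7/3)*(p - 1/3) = p^3 - 8*p^2/3 + 7*p/9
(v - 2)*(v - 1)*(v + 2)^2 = v^4 + v^3 - 6*v^2 - 4*v + 8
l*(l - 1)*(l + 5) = l^3 + 4*l^2 - 5*l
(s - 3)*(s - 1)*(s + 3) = s^3 - s^2 - 9*s + 9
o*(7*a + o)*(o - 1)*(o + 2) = 7*a*o^3 + 7*a*o^2 - 14*a*o + o^4 + o^3 - 2*o^2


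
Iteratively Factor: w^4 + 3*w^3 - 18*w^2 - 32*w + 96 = (w + 4)*(w^3 - w^2 - 14*w + 24) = (w - 3)*(w + 4)*(w^2 + 2*w - 8) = (w - 3)*(w + 4)^2*(w - 2)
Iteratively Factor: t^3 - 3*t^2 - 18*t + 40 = (t - 5)*(t^2 + 2*t - 8) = (t - 5)*(t + 4)*(t - 2)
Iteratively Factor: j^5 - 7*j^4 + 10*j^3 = (j)*(j^4 - 7*j^3 + 10*j^2) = j*(j - 2)*(j^3 - 5*j^2) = j*(j - 5)*(j - 2)*(j^2) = j^2*(j - 5)*(j - 2)*(j)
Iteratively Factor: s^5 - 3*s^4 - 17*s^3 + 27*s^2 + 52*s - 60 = (s - 5)*(s^4 + 2*s^3 - 7*s^2 - 8*s + 12) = (s - 5)*(s + 3)*(s^3 - s^2 - 4*s + 4) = (s - 5)*(s + 2)*(s + 3)*(s^2 - 3*s + 2) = (s - 5)*(s - 1)*(s + 2)*(s + 3)*(s - 2)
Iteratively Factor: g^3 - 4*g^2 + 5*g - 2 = (g - 2)*(g^2 - 2*g + 1) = (g - 2)*(g - 1)*(g - 1)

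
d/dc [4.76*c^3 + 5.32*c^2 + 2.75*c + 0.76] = 14.28*c^2 + 10.64*c + 2.75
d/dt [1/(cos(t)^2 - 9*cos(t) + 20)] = (2*cos(t) - 9)*sin(t)/(cos(t)^2 - 9*cos(t) + 20)^2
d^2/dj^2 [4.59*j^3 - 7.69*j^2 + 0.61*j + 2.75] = 27.54*j - 15.38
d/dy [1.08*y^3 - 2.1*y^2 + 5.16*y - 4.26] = 3.24*y^2 - 4.2*y + 5.16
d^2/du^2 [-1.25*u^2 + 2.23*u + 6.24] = -2.50000000000000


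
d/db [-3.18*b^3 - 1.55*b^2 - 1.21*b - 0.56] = -9.54*b^2 - 3.1*b - 1.21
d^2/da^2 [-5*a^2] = -10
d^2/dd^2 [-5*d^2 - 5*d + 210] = -10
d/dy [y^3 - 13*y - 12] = 3*y^2 - 13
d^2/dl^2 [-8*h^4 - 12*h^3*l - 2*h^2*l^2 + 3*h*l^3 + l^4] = -4*h^2 + 18*h*l + 12*l^2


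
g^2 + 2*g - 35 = (g - 5)*(g + 7)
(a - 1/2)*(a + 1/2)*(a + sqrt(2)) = a^3 + sqrt(2)*a^2 - a/4 - sqrt(2)/4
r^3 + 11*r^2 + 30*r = r*(r + 5)*(r + 6)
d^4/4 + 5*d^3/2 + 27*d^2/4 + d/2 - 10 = (d/4 + 1)*(d - 1)*(d + 2)*(d + 5)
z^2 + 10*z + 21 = (z + 3)*(z + 7)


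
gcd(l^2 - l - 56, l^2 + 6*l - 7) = l + 7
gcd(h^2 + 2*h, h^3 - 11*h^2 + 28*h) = h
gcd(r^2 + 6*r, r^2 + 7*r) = r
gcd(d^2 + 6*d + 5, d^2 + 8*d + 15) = d + 5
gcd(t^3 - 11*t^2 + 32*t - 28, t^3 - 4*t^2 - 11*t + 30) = t - 2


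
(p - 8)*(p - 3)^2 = p^3 - 14*p^2 + 57*p - 72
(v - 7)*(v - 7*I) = v^2 - 7*v - 7*I*v + 49*I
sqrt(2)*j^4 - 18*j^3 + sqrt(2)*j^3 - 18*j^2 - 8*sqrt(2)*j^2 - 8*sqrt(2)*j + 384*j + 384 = (j - 8*sqrt(2))*(j - 4*sqrt(2))*(j + 3*sqrt(2))*(sqrt(2)*j + sqrt(2))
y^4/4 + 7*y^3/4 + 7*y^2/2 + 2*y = y*(y/2 + 1/2)*(y/2 + 1)*(y + 4)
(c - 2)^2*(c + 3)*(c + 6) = c^4 + 5*c^3 - 14*c^2 - 36*c + 72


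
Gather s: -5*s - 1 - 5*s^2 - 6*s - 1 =-5*s^2 - 11*s - 2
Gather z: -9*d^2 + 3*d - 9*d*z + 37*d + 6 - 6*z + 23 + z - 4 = -9*d^2 + 40*d + z*(-9*d - 5) + 25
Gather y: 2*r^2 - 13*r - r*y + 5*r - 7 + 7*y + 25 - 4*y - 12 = 2*r^2 - 8*r + y*(3 - r) + 6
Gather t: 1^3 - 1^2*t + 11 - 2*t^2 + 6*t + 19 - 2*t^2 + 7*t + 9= -4*t^2 + 12*t + 40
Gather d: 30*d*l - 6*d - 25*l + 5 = d*(30*l - 6) - 25*l + 5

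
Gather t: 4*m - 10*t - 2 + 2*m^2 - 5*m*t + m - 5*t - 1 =2*m^2 + 5*m + t*(-5*m - 15) - 3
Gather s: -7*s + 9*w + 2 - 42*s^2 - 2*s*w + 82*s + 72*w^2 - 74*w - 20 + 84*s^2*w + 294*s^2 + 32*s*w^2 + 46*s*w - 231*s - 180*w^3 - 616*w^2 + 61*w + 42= s^2*(84*w + 252) + s*(32*w^2 + 44*w - 156) - 180*w^3 - 544*w^2 - 4*w + 24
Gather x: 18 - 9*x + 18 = 36 - 9*x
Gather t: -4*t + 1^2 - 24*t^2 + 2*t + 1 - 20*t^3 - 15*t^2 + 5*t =-20*t^3 - 39*t^2 + 3*t + 2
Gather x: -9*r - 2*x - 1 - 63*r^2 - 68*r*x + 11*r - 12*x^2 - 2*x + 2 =-63*r^2 + 2*r - 12*x^2 + x*(-68*r - 4) + 1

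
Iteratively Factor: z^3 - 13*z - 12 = (z + 1)*(z^2 - z - 12) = (z + 1)*(z + 3)*(z - 4)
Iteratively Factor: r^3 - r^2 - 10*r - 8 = (r - 4)*(r^2 + 3*r + 2) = (r - 4)*(r + 1)*(r + 2)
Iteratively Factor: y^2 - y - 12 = (y + 3)*(y - 4)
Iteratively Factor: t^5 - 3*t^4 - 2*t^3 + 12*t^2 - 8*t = (t - 2)*(t^4 - t^3 - 4*t^2 + 4*t) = (t - 2)*(t - 1)*(t^3 - 4*t) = (t - 2)^2*(t - 1)*(t^2 + 2*t) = t*(t - 2)^2*(t - 1)*(t + 2)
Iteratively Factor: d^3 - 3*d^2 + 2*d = (d - 1)*(d^2 - 2*d) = (d - 2)*(d - 1)*(d)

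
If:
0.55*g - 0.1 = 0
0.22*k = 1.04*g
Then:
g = 0.18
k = 0.86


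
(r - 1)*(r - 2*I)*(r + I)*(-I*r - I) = -I*r^4 - r^3 - I*r^2 + r + 2*I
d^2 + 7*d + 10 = (d + 2)*(d + 5)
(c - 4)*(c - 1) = c^2 - 5*c + 4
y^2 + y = y*(y + 1)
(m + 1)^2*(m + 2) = m^3 + 4*m^2 + 5*m + 2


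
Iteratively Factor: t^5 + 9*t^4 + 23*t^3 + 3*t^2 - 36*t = (t + 3)*(t^4 + 6*t^3 + 5*t^2 - 12*t) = (t - 1)*(t + 3)*(t^3 + 7*t^2 + 12*t) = (t - 1)*(t + 3)*(t + 4)*(t^2 + 3*t) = (t - 1)*(t + 3)^2*(t + 4)*(t)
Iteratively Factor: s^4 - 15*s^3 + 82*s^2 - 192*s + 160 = (s - 2)*(s^3 - 13*s^2 + 56*s - 80) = (s - 5)*(s - 2)*(s^2 - 8*s + 16) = (s - 5)*(s - 4)*(s - 2)*(s - 4)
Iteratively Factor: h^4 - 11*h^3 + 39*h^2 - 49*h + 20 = (h - 4)*(h^3 - 7*h^2 + 11*h - 5) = (h - 5)*(h - 4)*(h^2 - 2*h + 1) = (h - 5)*(h - 4)*(h - 1)*(h - 1)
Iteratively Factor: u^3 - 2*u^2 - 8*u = (u + 2)*(u^2 - 4*u) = (u - 4)*(u + 2)*(u)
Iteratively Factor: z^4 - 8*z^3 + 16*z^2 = (z - 4)*(z^3 - 4*z^2) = z*(z - 4)*(z^2 - 4*z) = z^2*(z - 4)*(z - 4)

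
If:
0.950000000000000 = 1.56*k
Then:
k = 0.61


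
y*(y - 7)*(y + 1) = y^3 - 6*y^2 - 7*y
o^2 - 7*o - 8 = (o - 8)*(o + 1)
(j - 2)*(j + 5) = j^2 + 3*j - 10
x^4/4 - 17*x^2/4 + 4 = (x/4 + 1)*(x - 4)*(x - 1)*(x + 1)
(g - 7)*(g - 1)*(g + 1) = g^3 - 7*g^2 - g + 7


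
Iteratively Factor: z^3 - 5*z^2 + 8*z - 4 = (z - 2)*(z^2 - 3*z + 2) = (z - 2)*(z - 1)*(z - 2)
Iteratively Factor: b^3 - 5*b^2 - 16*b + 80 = (b + 4)*(b^2 - 9*b + 20) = (b - 4)*(b + 4)*(b - 5)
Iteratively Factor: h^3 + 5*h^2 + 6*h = (h + 3)*(h^2 + 2*h) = h*(h + 3)*(h + 2)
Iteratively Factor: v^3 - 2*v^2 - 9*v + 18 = (v - 3)*(v^2 + v - 6) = (v - 3)*(v - 2)*(v + 3)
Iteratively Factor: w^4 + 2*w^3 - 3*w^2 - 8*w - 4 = (w + 1)*(w^3 + w^2 - 4*w - 4) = (w + 1)*(w + 2)*(w^2 - w - 2) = (w + 1)^2*(w + 2)*(w - 2)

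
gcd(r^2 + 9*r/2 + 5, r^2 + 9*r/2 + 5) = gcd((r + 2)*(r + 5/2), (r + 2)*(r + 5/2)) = r^2 + 9*r/2 + 5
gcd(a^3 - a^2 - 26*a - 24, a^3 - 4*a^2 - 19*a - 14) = a + 1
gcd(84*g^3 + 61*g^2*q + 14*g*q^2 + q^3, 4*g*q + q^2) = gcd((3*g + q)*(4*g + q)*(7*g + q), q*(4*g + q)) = 4*g + q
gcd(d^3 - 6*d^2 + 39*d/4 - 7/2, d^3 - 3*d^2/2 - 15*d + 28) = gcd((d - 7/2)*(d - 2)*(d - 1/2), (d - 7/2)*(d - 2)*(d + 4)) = d^2 - 11*d/2 + 7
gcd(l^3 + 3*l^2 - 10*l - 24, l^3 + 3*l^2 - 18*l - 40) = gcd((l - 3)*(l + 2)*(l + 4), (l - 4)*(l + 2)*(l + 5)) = l + 2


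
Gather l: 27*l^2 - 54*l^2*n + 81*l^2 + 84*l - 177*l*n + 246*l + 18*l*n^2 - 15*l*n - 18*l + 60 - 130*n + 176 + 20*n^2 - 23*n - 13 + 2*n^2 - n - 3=l^2*(108 - 54*n) + l*(18*n^2 - 192*n + 312) + 22*n^2 - 154*n + 220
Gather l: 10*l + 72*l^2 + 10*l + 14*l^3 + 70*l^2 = 14*l^3 + 142*l^2 + 20*l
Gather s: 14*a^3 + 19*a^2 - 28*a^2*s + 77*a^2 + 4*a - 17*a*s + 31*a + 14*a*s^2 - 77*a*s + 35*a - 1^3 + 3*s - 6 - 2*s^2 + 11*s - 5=14*a^3 + 96*a^2 + 70*a + s^2*(14*a - 2) + s*(-28*a^2 - 94*a + 14) - 12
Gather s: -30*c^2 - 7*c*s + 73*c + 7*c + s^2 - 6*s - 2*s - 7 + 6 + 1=-30*c^2 + 80*c + s^2 + s*(-7*c - 8)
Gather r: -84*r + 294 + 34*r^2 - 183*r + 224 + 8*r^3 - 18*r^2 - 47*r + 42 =8*r^3 + 16*r^2 - 314*r + 560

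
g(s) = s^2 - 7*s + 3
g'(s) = 2*s - 7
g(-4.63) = 56.85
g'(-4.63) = -16.26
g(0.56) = -0.61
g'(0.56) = -5.88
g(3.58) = -9.24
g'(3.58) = 0.16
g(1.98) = -6.94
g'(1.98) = -3.04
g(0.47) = -0.07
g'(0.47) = -6.06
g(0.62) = -0.96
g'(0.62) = -5.76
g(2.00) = -7.00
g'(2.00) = -3.00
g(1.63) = -5.75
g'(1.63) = -3.74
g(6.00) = -3.00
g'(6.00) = 5.00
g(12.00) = 63.00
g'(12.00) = 17.00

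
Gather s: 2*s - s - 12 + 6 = s - 6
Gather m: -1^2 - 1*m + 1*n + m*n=m*(n - 1) + n - 1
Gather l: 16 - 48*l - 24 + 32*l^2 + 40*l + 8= 32*l^2 - 8*l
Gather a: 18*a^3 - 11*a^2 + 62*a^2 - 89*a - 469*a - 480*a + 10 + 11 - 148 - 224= 18*a^3 + 51*a^2 - 1038*a - 351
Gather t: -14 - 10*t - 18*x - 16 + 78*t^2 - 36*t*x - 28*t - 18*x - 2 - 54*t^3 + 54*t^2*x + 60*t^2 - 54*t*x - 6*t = -54*t^3 + t^2*(54*x + 138) + t*(-90*x - 44) - 36*x - 32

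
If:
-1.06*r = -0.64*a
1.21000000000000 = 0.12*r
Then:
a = 16.70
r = 10.08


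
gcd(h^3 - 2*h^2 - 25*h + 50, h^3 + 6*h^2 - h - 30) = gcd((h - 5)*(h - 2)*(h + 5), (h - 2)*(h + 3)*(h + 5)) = h^2 + 3*h - 10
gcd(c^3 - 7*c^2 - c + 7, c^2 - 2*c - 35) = c - 7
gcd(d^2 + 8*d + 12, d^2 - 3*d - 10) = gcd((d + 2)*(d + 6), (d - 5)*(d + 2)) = d + 2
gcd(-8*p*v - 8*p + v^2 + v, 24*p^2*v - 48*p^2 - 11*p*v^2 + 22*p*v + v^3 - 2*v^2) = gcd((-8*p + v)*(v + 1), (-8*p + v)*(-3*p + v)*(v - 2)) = 8*p - v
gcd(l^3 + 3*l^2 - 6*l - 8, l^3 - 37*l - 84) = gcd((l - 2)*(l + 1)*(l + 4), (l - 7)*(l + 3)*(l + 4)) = l + 4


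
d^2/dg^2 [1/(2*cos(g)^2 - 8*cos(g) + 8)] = (-2*cos(g) - cos(2*g) + 2)/(cos(g) - 2)^4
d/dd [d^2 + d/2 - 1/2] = 2*d + 1/2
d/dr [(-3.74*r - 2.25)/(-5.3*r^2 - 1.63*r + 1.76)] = (19.822*r^2 + 6.0962*r - (3.74*r + 2.25)*(10.6*r + 1.63) - 6.5824)/(5.3*r^2 + 1.63*r - 1.76)^2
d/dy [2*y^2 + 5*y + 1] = 4*y + 5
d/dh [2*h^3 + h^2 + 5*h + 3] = 6*h^2 + 2*h + 5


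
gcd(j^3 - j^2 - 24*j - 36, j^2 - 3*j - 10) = j + 2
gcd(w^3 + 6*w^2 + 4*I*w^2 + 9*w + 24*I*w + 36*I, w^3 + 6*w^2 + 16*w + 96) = w + 4*I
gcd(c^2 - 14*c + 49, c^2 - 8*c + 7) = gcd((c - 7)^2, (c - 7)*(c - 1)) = c - 7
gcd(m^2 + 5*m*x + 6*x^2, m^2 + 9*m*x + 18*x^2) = m + 3*x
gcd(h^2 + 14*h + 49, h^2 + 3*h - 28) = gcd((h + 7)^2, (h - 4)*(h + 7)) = h + 7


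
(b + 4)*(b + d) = b^2 + b*d + 4*b + 4*d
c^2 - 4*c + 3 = (c - 3)*(c - 1)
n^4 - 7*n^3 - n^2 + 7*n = n*(n - 7)*(n - 1)*(n + 1)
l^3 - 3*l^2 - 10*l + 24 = (l - 4)*(l - 2)*(l + 3)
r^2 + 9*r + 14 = (r + 2)*(r + 7)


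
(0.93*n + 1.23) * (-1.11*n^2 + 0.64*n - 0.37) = -1.0323*n^3 - 0.7701*n^2 + 0.4431*n - 0.4551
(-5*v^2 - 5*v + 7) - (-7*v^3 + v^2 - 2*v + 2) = 7*v^3 - 6*v^2 - 3*v + 5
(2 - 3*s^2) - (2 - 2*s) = -3*s^2 + 2*s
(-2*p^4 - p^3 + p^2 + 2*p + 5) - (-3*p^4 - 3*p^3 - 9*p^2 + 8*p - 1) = p^4 + 2*p^3 + 10*p^2 - 6*p + 6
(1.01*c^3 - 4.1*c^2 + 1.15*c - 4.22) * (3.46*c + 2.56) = 3.4946*c^4 - 11.6004*c^3 - 6.517*c^2 - 11.6572*c - 10.8032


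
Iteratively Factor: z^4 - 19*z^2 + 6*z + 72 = (z - 3)*(z^3 + 3*z^2 - 10*z - 24) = (z - 3)*(z + 4)*(z^2 - z - 6) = (z - 3)*(z + 2)*(z + 4)*(z - 3)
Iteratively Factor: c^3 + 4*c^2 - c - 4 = (c + 1)*(c^2 + 3*c - 4) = (c - 1)*(c + 1)*(c + 4)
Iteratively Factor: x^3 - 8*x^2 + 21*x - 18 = (x - 3)*(x^2 - 5*x + 6) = (x - 3)*(x - 2)*(x - 3)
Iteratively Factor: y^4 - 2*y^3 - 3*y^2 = (y + 1)*(y^3 - 3*y^2) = (y - 3)*(y + 1)*(y^2) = y*(y - 3)*(y + 1)*(y)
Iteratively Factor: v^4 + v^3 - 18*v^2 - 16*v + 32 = (v - 1)*(v^3 + 2*v^2 - 16*v - 32) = (v - 1)*(v + 2)*(v^2 - 16) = (v - 1)*(v + 2)*(v + 4)*(v - 4)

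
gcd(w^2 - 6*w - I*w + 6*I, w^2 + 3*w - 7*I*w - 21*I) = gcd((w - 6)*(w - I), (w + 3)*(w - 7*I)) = 1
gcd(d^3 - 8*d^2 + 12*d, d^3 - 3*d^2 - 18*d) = d^2 - 6*d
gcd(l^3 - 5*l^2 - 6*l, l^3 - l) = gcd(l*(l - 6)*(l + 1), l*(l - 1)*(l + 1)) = l^2 + l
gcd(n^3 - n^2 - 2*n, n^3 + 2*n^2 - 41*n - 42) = n + 1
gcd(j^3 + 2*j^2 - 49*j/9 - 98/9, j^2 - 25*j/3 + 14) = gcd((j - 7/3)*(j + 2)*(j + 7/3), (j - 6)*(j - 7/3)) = j - 7/3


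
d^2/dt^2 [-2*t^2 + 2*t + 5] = -4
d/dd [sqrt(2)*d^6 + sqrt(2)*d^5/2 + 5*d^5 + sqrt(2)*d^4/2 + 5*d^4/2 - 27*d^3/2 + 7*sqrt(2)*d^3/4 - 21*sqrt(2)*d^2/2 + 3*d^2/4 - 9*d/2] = 6*sqrt(2)*d^5 + 5*sqrt(2)*d^4/2 + 25*d^4 + 2*sqrt(2)*d^3 + 10*d^3 - 81*d^2/2 + 21*sqrt(2)*d^2/4 - 21*sqrt(2)*d + 3*d/2 - 9/2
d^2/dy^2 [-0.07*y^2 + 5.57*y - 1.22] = -0.140000000000000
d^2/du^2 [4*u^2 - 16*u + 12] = 8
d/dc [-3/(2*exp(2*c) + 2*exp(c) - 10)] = (3*exp(c) + 3/2)*exp(c)/(exp(2*c) + exp(c) - 5)^2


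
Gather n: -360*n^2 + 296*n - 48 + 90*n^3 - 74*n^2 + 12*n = 90*n^3 - 434*n^2 + 308*n - 48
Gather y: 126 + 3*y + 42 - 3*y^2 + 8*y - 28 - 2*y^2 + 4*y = -5*y^2 + 15*y + 140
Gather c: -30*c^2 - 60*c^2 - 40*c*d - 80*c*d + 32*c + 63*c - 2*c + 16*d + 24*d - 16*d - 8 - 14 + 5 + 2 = -90*c^2 + c*(93 - 120*d) + 24*d - 15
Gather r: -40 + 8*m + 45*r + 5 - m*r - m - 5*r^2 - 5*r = 7*m - 5*r^2 + r*(40 - m) - 35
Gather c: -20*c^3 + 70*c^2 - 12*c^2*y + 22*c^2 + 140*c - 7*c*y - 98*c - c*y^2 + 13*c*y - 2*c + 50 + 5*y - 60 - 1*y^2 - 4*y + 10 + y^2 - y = -20*c^3 + c^2*(92 - 12*y) + c*(-y^2 + 6*y + 40)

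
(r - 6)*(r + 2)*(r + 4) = r^3 - 28*r - 48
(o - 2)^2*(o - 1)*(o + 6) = o^4 + o^3 - 22*o^2 + 44*o - 24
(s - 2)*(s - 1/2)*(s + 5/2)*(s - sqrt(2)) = s^4 - sqrt(2)*s^3 - 21*s^2/4 + 5*s/2 + 21*sqrt(2)*s/4 - 5*sqrt(2)/2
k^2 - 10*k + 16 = (k - 8)*(k - 2)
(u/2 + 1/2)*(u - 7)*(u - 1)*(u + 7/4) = u^4/2 - 21*u^3/8 - 53*u^2/8 + 21*u/8 + 49/8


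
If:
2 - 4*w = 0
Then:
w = 1/2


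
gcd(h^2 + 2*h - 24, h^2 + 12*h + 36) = h + 6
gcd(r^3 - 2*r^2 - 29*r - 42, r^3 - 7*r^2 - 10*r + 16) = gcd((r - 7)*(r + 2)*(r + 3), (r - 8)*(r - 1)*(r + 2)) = r + 2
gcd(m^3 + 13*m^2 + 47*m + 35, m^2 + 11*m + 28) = m + 7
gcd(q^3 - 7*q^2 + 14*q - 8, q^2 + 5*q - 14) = q - 2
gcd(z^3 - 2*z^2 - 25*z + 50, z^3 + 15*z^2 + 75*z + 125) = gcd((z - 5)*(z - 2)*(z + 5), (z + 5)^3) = z + 5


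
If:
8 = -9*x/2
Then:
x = -16/9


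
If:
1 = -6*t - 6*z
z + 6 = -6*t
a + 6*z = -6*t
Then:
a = 1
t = -7/6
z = 1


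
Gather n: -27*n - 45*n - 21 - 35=-72*n - 56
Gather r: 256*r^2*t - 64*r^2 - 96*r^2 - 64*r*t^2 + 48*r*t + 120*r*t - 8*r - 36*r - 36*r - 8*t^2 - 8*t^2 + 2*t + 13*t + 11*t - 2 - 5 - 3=r^2*(256*t - 160) + r*(-64*t^2 + 168*t - 80) - 16*t^2 + 26*t - 10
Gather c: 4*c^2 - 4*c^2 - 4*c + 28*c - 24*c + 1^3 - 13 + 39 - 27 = 0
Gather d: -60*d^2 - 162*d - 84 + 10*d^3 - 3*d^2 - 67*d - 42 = 10*d^3 - 63*d^2 - 229*d - 126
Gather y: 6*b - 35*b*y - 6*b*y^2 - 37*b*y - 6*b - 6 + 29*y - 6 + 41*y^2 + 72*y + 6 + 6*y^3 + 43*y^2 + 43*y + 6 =6*y^3 + y^2*(84 - 6*b) + y*(144 - 72*b)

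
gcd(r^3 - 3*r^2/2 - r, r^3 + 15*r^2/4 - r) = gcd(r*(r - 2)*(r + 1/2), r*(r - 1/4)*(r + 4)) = r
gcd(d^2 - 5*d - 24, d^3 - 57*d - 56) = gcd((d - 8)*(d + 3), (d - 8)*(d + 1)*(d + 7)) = d - 8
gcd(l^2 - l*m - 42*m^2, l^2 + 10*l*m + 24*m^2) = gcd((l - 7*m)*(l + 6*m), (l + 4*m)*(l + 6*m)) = l + 6*m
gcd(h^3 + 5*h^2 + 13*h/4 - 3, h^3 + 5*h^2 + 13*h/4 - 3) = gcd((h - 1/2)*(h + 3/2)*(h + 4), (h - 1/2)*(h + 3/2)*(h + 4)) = h^3 + 5*h^2 + 13*h/4 - 3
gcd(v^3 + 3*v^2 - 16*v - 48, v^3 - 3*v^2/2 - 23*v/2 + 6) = v^2 - v - 12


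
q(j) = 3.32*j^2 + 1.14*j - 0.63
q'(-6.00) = -38.70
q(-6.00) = 112.05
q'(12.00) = 80.82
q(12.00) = 491.13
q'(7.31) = 49.68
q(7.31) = 185.11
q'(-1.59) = -9.42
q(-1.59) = 5.95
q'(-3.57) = -22.56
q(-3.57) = 37.61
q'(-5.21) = -33.45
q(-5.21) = 83.55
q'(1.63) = 11.96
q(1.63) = 10.05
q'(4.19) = 28.96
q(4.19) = 62.43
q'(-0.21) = -0.25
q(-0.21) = -0.72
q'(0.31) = 3.20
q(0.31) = 0.04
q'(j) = 6.64*j + 1.14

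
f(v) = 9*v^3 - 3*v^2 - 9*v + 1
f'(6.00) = 927.00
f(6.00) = 1783.00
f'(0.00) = -9.00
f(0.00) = 1.00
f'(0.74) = 1.35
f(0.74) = -3.66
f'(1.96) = 82.96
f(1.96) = 39.60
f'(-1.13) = 32.26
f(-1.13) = -5.65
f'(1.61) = 51.33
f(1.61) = 16.29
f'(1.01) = 12.48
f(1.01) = -1.88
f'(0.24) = -8.88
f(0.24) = -1.21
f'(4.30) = 464.43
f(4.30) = 622.39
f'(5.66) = 822.00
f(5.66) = 1485.85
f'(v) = 27*v^2 - 6*v - 9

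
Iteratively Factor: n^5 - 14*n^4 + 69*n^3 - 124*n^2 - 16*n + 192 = (n - 4)*(n^4 - 10*n^3 + 29*n^2 - 8*n - 48) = (n - 4)^2*(n^3 - 6*n^2 + 5*n + 12) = (n - 4)^2*(n - 3)*(n^2 - 3*n - 4) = (n - 4)^3*(n - 3)*(n + 1)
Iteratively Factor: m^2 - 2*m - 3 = (m + 1)*(m - 3)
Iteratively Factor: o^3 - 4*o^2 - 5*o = (o)*(o^2 - 4*o - 5) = o*(o + 1)*(o - 5)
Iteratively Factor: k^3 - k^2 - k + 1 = (k - 1)*(k^2 - 1) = (k - 1)*(k + 1)*(k - 1)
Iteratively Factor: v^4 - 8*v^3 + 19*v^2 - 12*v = (v - 3)*(v^3 - 5*v^2 + 4*v) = v*(v - 3)*(v^2 - 5*v + 4) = v*(v - 4)*(v - 3)*(v - 1)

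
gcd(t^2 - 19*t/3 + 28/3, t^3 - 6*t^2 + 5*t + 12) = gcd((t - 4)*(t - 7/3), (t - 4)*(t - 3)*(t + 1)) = t - 4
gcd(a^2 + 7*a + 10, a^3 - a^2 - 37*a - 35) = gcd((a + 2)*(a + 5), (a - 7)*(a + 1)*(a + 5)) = a + 5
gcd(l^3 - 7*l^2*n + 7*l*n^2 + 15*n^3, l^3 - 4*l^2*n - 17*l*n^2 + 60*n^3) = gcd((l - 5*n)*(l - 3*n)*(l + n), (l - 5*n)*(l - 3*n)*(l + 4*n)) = l^2 - 8*l*n + 15*n^2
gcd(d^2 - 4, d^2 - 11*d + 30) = 1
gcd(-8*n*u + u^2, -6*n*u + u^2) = u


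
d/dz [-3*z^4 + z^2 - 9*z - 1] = -12*z^3 + 2*z - 9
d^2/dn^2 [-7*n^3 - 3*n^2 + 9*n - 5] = -42*n - 6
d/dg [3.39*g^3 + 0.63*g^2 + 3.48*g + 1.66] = 10.17*g^2 + 1.26*g + 3.48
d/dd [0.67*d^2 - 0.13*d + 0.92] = 1.34*d - 0.13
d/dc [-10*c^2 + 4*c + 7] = 4 - 20*c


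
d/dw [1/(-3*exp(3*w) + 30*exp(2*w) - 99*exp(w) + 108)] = (exp(2*w) - 20*exp(w)/3 + 11)*exp(w)/(exp(3*w) - 10*exp(2*w) + 33*exp(w) - 36)^2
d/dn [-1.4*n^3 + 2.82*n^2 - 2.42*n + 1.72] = -4.2*n^2 + 5.64*n - 2.42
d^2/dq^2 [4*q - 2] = 0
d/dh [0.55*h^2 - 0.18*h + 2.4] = 1.1*h - 0.18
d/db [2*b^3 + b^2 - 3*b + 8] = 6*b^2 + 2*b - 3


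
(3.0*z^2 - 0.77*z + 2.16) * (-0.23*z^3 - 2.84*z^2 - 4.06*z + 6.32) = -0.69*z^5 - 8.3429*z^4 - 10.49*z^3 + 15.9518*z^2 - 13.636*z + 13.6512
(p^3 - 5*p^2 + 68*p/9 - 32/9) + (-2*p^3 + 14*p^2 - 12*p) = -p^3 + 9*p^2 - 40*p/9 - 32/9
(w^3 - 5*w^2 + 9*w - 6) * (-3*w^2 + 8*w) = -3*w^5 + 23*w^4 - 67*w^3 + 90*w^2 - 48*w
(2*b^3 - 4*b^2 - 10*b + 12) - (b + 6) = 2*b^3 - 4*b^2 - 11*b + 6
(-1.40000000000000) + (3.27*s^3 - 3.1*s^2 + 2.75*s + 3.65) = 3.27*s^3 - 3.1*s^2 + 2.75*s + 2.25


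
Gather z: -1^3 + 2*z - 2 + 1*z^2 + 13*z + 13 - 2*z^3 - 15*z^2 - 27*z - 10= -2*z^3 - 14*z^2 - 12*z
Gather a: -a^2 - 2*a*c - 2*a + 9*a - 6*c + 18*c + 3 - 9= -a^2 + a*(7 - 2*c) + 12*c - 6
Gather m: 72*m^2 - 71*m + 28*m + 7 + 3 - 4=72*m^2 - 43*m + 6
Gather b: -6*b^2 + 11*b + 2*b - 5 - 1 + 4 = -6*b^2 + 13*b - 2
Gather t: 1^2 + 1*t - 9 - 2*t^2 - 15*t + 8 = -2*t^2 - 14*t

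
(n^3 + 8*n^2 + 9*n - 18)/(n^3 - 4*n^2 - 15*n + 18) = (n + 6)/(n - 6)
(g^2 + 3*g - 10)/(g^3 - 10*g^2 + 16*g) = (g + 5)/(g*(g - 8))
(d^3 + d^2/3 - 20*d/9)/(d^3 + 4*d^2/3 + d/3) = (9*d^2 + 3*d - 20)/(3*(3*d^2 + 4*d + 1))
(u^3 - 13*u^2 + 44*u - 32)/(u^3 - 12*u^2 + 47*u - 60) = (u^2 - 9*u + 8)/(u^2 - 8*u + 15)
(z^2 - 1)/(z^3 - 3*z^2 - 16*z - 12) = (z - 1)/(z^2 - 4*z - 12)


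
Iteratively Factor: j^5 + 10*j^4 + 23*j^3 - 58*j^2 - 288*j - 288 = (j + 3)*(j^4 + 7*j^3 + 2*j^2 - 64*j - 96) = (j + 3)*(j + 4)*(j^3 + 3*j^2 - 10*j - 24) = (j + 3)*(j + 4)^2*(j^2 - j - 6) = (j + 2)*(j + 3)*(j + 4)^2*(j - 3)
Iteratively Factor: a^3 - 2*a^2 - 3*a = (a + 1)*(a^2 - 3*a) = a*(a + 1)*(a - 3)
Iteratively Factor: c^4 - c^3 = (c)*(c^3 - c^2) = c*(c - 1)*(c^2) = c^2*(c - 1)*(c)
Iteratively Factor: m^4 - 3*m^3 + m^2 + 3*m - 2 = (m - 1)*(m^3 - 2*m^2 - m + 2) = (m - 1)*(m + 1)*(m^2 - 3*m + 2) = (m - 1)^2*(m + 1)*(m - 2)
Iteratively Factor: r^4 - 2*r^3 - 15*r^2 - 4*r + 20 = (r + 2)*(r^3 - 4*r^2 - 7*r + 10) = (r - 5)*(r + 2)*(r^2 + r - 2) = (r - 5)*(r + 2)^2*(r - 1)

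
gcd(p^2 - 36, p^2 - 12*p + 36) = p - 6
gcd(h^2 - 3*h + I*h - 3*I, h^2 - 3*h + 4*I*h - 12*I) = h - 3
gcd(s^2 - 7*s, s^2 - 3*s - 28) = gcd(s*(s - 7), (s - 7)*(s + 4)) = s - 7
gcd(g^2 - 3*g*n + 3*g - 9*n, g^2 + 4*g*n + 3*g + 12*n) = g + 3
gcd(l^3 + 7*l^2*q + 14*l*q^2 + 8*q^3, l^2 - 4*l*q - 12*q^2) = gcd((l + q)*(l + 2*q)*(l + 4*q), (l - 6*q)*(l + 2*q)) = l + 2*q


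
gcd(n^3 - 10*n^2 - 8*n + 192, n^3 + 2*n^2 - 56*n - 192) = n^2 - 4*n - 32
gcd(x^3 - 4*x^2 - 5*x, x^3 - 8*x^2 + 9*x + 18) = x + 1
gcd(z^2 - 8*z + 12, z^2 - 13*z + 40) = 1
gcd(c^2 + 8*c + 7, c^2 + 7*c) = c + 7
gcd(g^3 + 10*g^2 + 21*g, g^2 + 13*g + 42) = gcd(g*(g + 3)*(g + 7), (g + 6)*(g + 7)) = g + 7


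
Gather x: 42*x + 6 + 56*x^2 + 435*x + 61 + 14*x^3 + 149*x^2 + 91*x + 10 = 14*x^3 + 205*x^2 + 568*x + 77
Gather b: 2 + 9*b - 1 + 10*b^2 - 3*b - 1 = 10*b^2 + 6*b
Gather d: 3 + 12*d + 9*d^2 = 9*d^2 + 12*d + 3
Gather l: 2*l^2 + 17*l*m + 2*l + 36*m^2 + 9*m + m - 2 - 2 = 2*l^2 + l*(17*m + 2) + 36*m^2 + 10*m - 4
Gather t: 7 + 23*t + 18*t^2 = 18*t^2 + 23*t + 7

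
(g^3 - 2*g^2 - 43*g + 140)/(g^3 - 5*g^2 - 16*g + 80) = (g + 7)/(g + 4)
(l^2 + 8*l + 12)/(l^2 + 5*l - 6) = (l + 2)/(l - 1)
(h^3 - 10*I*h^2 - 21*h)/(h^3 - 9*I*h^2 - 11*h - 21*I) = h/(h + I)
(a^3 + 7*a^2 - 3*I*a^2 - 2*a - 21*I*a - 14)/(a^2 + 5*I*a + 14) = (a^2 + a*(7 - I) - 7*I)/(a + 7*I)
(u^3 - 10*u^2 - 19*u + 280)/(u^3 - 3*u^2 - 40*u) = (u - 7)/u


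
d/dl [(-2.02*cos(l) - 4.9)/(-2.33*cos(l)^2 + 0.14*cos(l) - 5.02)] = (4.7066*cos(l)^2 + 22.834*cos(l) - 10.8264)*sin(l)/(5.4289*cos(l)^4 - 0.6524*cos(l)^3 + 23.4128*cos(l)^2 - 1.4056*cos(l) + 25.2004)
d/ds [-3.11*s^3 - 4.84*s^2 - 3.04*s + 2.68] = -9.33*s^2 - 9.68*s - 3.04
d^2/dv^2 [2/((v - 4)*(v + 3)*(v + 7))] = 4*(6*v^4 + 48*v^3 + 51*v^2 - 90*v + 865)/(v^9 + 18*v^8 + 51*v^7 - 720*v^6 - 3993*v^5 + 7002*v^4 + 71765*v^3 + 36036*v^2 - 402192*v - 592704)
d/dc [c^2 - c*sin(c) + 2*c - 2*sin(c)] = -c*cos(c) + 2*c - sin(c) - 2*cos(c) + 2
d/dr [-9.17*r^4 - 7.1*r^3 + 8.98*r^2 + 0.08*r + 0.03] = -36.68*r^3 - 21.3*r^2 + 17.96*r + 0.08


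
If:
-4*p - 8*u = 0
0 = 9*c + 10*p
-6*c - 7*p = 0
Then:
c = 0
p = 0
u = 0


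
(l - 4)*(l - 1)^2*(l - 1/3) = l^4 - 19*l^3/3 + 11*l^2 - 7*l + 4/3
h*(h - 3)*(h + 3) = h^3 - 9*h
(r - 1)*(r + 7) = r^2 + 6*r - 7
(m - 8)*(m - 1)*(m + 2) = m^3 - 7*m^2 - 10*m + 16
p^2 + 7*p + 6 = (p + 1)*(p + 6)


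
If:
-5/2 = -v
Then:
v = 5/2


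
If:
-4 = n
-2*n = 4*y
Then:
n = -4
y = 2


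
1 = 1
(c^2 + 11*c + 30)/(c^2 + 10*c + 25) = (c + 6)/(c + 5)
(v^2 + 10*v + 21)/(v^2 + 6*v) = (v^2 + 10*v + 21)/(v*(v + 6))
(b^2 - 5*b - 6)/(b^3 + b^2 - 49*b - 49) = (b - 6)/(b^2 - 49)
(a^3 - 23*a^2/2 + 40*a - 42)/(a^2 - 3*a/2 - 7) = (a^2 - 8*a + 12)/(a + 2)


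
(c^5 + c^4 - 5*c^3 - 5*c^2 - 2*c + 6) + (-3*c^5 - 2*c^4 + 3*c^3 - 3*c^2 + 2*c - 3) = -2*c^5 - c^4 - 2*c^3 - 8*c^2 + 3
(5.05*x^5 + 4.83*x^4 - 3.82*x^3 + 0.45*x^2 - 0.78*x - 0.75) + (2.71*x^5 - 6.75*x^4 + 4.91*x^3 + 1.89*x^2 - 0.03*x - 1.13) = 7.76*x^5 - 1.92*x^4 + 1.09*x^3 + 2.34*x^2 - 0.81*x - 1.88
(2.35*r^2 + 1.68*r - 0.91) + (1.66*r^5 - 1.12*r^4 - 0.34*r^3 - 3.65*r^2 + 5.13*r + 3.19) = 1.66*r^5 - 1.12*r^4 - 0.34*r^3 - 1.3*r^2 + 6.81*r + 2.28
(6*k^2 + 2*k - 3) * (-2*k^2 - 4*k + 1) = -12*k^4 - 28*k^3 + 4*k^2 + 14*k - 3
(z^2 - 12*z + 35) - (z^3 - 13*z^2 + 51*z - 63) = -z^3 + 14*z^2 - 63*z + 98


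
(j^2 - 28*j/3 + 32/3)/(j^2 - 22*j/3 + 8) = (j - 8)/(j - 6)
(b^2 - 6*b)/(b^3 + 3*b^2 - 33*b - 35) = b*(b - 6)/(b^3 + 3*b^2 - 33*b - 35)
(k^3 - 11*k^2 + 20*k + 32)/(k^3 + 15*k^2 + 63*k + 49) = (k^2 - 12*k + 32)/(k^2 + 14*k + 49)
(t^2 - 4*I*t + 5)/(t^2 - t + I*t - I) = (t - 5*I)/(t - 1)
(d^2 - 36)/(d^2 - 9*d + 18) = (d + 6)/(d - 3)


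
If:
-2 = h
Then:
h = -2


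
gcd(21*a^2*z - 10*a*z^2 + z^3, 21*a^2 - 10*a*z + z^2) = 21*a^2 - 10*a*z + z^2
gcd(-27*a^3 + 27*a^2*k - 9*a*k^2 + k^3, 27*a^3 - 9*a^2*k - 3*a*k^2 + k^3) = 9*a^2 - 6*a*k + k^2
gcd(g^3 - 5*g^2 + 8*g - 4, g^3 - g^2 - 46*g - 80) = 1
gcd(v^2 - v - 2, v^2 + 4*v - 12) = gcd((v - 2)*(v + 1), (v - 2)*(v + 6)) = v - 2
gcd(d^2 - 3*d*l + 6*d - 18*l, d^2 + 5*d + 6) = 1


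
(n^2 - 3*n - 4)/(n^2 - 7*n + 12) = (n + 1)/(n - 3)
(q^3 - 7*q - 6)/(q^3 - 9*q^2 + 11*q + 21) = (q + 2)/(q - 7)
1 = 1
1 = 1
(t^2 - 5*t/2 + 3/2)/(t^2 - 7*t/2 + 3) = (t - 1)/(t - 2)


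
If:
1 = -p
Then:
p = -1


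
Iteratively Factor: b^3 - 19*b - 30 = (b - 5)*(b^2 + 5*b + 6) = (b - 5)*(b + 2)*(b + 3)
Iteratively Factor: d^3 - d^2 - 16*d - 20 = (d + 2)*(d^2 - 3*d - 10) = (d - 5)*(d + 2)*(d + 2)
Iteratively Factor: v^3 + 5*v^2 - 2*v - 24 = (v + 3)*(v^2 + 2*v - 8) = (v - 2)*(v + 3)*(v + 4)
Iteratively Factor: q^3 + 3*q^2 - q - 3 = (q + 3)*(q^2 - 1) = (q + 1)*(q + 3)*(q - 1)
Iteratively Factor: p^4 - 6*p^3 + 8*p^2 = (p)*(p^3 - 6*p^2 + 8*p) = p*(p - 4)*(p^2 - 2*p) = p*(p - 4)*(p - 2)*(p)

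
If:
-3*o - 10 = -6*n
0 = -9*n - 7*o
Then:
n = 70/69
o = -30/23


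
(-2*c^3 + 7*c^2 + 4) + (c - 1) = -2*c^3 + 7*c^2 + c + 3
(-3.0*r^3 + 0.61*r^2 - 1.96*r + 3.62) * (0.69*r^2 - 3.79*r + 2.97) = -2.07*r^5 + 11.7909*r^4 - 12.5743*r^3 + 11.7379*r^2 - 19.541*r + 10.7514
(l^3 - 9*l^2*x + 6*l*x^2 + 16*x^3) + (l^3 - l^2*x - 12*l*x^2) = 2*l^3 - 10*l^2*x - 6*l*x^2 + 16*x^3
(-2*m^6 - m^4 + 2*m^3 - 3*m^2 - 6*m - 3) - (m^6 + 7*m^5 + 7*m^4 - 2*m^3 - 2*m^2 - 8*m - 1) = -3*m^6 - 7*m^5 - 8*m^4 + 4*m^3 - m^2 + 2*m - 2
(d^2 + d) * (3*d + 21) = 3*d^3 + 24*d^2 + 21*d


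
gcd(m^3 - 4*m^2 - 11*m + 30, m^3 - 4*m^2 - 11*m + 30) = m^3 - 4*m^2 - 11*m + 30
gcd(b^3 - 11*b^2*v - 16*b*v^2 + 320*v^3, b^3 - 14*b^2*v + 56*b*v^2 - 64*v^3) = -b + 8*v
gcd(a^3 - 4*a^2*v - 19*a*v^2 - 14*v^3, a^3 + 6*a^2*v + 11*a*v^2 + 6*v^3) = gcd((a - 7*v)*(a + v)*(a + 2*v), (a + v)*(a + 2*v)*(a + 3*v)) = a^2 + 3*a*v + 2*v^2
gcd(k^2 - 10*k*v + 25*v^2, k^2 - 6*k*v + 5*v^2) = -k + 5*v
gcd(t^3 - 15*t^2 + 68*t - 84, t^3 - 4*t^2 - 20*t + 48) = t^2 - 8*t + 12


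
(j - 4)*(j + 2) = j^2 - 2*j - 8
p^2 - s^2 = (p - s)*(p + s)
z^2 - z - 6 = (z - 3)*(z + 2)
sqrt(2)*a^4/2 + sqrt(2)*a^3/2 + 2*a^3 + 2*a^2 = a^2*(a + 2*sqrt(2))*(sqrt(2)*a/2 + sqrt(2)/2)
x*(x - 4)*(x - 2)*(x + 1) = x^4 - 5*x^3 + 2*x^2 + 8*x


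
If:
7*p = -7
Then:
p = -1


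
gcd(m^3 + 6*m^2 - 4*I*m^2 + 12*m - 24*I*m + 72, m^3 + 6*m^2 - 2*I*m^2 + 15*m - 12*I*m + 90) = m + 6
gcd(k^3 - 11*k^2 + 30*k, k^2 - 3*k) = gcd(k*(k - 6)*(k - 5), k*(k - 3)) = k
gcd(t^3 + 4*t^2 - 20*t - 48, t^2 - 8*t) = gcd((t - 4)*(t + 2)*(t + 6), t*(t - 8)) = 1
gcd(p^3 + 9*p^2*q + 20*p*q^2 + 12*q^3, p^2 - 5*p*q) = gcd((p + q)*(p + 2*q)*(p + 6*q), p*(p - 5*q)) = 1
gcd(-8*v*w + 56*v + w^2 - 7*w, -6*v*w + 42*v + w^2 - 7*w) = w - 7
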